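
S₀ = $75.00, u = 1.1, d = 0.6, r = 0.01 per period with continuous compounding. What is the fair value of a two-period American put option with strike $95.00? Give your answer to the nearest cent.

Risk-neutral probability p = (e^0.01 − 0.6)/(1.1 − 0.6) = 0.4101/0.5000 = 0.8201
Terminal stock prices: S_uu = 90.75, S_ud = 49.5, S_dd = 27
Terminal payoffs (K − S): max(4.25, 0) = 4.25, max(45.5, 0) = 45.5, max(68, 0) = 68
Node u (S = 82.5): continuation = e^(−0.01)·[0.8201·4.2500 + 0.1799·45.5000] = 11.5547; exercise value = 12.5000 > continuation, so V_u = 12.5000 (exercise)
Node d (S = 45): continuation = e^(−0.01)·[0.8201·45.5000 + 0.1799·68.0000] = 49.0547; exercise value = 50.0000 > continuation, so V_d = 50.0000 (exercise)
Node 0 (S = 75): continuation = e^(−0.01)·[0.8201·12.5000 + 0.1799·50.0000] = 19.0547; exercise value = 20.0000 > continuation, so V_0 = 20.0000 (exercise)

$20.00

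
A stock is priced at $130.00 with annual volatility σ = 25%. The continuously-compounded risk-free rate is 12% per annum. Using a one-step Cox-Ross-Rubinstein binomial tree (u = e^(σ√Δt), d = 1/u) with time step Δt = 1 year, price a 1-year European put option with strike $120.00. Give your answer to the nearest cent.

CRR parameters: u = e^(σ√Δt) = e^(0.25·√1) = 1.2840, d = 1/u = 0.7788
Per-period rate: rΔt = 0.12·1 = 0.12, so R = e^0.12 = 1.1275
Risk-neutral probability p = (e^0.12 − 0.7788)/(1.2840 − 0.7788) = 0.3487/0.5052 = 0.6902
Terminal stock prices: S_u = 166.9, S_d = 101.2
Terminal payoffs (K − S): max(-46.92, 0) = 0, max(18.76, 0) = 18.76
Node 0 (S = 130): V_0 = e^(−0.12)·[0.6902·0.0000 + 0.3098·18.7559] = 5.1538

$5.15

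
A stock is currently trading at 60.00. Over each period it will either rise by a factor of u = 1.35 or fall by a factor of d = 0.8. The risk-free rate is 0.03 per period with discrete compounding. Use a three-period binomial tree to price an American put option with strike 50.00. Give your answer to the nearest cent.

Risk-neutral probability p = (1 + 0.03 − 0.8)/(1.35 − 0.8) = 0.2300/0.5500 = 0.4182
Terminal stock prices: S_uuu = 147.6, S_uud = 87.48, S_udd = 51.84, S_ddd = 30.72
Terminal payoffs (K − S): max(-97.62, 0) = 0, max(-37.48, 0) = 0, max(-1.84, 0) = 0, max(19.28, 0) = 19.28
Node uu (S = 109.4): continuation = 1/1.03·[0.4182·0.0000 + 0.5818·0.0000] = 0.0000; exercise value = 0.0000 ≤ continuation, so V_uu = 0.0000
Node ud (S = 64.8): continuation = 1/1.03·[0.4182·0.0000 + 0.5818·0.0000] = 0.0000; exercise value = 0.0000 ≤ continuation, so V_ud = 0.0000
Node dd (S = 38.4): continuation = 1/1.03·[0.4182·0.0000 + 0.5818·19.2800] = 10.8907; exercise value = 11.6000 > continuation, so V_dd = 11.6000 (exercise)
Node u (S = 81): continuation = 1/1.03·[0.4182·0.0000 + 0.5818·0.0000] = 0.0000; exercise value = 0.0000 ≤ continuation, so V_u = 0.0000
Node d (S = 48): continuation = 1/1.03·[0.4182·0.0000 + 0.5818·11.6000] = 6.5525; exercise value = 2.0000 ≤ continuation, so V_d = 6.5525
Node 0 (S = 60): continuation = 1/1.03·[0.4182·0.0000 + 0.5818·6.5525] = 3.7013; exercise value = 0.0000 ≤ continuation, so V_0 = 3.7013

3.70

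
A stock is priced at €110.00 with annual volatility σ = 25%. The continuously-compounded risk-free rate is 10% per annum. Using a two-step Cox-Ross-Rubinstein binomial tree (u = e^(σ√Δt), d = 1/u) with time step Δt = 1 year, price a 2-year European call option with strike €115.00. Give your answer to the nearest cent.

€22.67

CRR parameters: u = e^(σ√Δt) = e^(0.25·√1) = 1.2840, d = 1/u = 0.7788
Per-period rate: rΔt = 0.1·1 = 0.1, so R = e^0.1 = 1.1052
Risk-neutral probability p = (e^0.1 − 0.7788)/(1.2840 − 0.7788) = 0.3264/0.5052 = 0.6460
Terminal stock prices: S_uu = 181.4, S_ud = 110, S_dd = 66.72
Terminal payoffs (S − K): max(66.36, 0) = 66.36, max(-5, 0) = 0, max(-48.28, 0) = 0
Node u (S = 141.2): V_u = e^(−0.1)·[0.6460·66.3593 + 0.3540·0.0000] = 38.7881
Node d (S = 85.67): V_d = e^(−0.1)·[0.6460·0.0000 + 0.3540·0.0000] = 0.0000
Node 0 (S = 110): V_0 = e^(−0.1)·[0.6460·38.7881 + 0.3540·0.0000] = 22.6723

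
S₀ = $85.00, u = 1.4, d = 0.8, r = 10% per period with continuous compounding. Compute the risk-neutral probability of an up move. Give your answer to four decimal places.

p = 0.5086

Risk-neutral probability p = (e^0.1 − 0.8)/(1.4 − 0.8) = 0.3052/0.6000 = 0.5086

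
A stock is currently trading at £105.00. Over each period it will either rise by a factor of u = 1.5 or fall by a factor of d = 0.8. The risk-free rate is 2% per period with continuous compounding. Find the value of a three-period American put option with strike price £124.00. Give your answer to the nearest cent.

£32.10

Risk-neutral probability p = (e^0.02 − 0.8)/(1.5 − 0.8) = 0.2202/0.7000 = 0.3146
Terminal stock prices: S_uuu = 354.4, S_uud = 189, S_udd = 100.8, S_ddd = 53.76
Terminal payoffs (K − S): max(-230.4, 0) = 0, max(-65, 0) = 0, max(23.2, 0) = 23.2, max(70.24, 0) = 70.24
Node uu (S = 236.2): continuation = e^(−0.02)·[0.3146·0.0000 + 0.6854·0.0000] = 0.0000; exercise value = 0.0000 ≤ continuation, so V_uu = 0.0000
Node ud (S = 126): continuation = e^(−0.02)·[0.3146·0.0000 + 0.6854·23.2000] = 15.5870; exercise value = 0.0000 ≤ continuation, so V_ud = 15.5870
Node dd (S = 67.2): continuation = e^(−0.02)·[0.3146·23.2000 + 0.6854·70.2400] = 54.3446; exercise value = 56.8000 > continuation, so V_dd = 56.8000 (exercise)
Node u (S = 157.5): continuation = e^(−0.02)·[0.3146·0.0000 + 0.6854·15.5870] = 10.4722; exercise value = 0.0000 ≤ continuation, so V_u = 10.4722
Node d (S = 84): continuation = e^(−0.02)·[0.3146·15.5870 + 0.6854·56.8000] = 42.9675; exercise value = 40.0000 ≤ continuation, so V_d = 42.9675
Node 0 (S = 105): continuation = e^(−0.02)·[0.3146·10.4722 + 0.6854·42.9675] = 32.0969; exercise value = 19.0000 ≤ continuation, so V_0 = 32.0969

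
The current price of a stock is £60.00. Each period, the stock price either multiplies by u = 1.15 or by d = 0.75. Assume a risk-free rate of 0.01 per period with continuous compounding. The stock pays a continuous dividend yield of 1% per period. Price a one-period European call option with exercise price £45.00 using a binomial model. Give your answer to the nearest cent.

£14.85

Per-period risk-free factor R = e^0.01 = 1.0101; dividend-adjusted growth = e^(0.01−0.01) = 1.0000.
Risk-neutral probability p = (1.0000 − 0.75)/(1.15 − 0.75) = 0.2500/0.4000 = 0.6250
Terminal stock prices: S_u = 69, S_d = 45
Terminal payoffs (S − K): max(24, 0) = 24, max(0, 0) = 0
Node 0 (S = 60): V_0 = e^(−0.01)·[0.6250·24.0000 + 0.3750·0.0000] = 14.8507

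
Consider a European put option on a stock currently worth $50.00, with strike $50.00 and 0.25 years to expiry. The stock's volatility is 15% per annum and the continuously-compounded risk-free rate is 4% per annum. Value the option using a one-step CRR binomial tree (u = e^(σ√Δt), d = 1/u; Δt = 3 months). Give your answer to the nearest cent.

$1.62

CRR parameters: u = e^(σ√Δt) = e^(0.15·√0.25) = 1.0779, d = 1/u = 0.9277
Per-period rate: rΔt = 0.04·0.25 = 0.01, so R = e^0.01 = 1.0101
Risk-neutral probability p = (e^0.01 − 0.9277)/(1.0779 − 0.9277) = 0.0823/0.1501 = 0.5482
Terminal stock prices: S_u = 53.89, S_d = 46.39
Terminal payoffs (K − S): max(-3.894, 0) = 0, max(3.613, 0) = 3.613
Node 0 (S = 50): V_0 = e^(−0.01)·[0.5482·0.0000 + 0.4518·3.6128] = 1.6160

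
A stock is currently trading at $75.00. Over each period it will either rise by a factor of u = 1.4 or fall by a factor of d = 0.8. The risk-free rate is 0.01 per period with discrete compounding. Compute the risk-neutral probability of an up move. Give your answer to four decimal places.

Risk-neutral probability p = (1 + 0.01 − 0.8)/(1.4 − 0.8) = 0.2100/0.6000 = 0.3500

p = 0.3500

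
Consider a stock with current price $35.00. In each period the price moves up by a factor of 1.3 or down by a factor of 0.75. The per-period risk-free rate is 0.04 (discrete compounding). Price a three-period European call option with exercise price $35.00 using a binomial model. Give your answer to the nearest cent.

Risk-neutral probability p = (1 + 0.04 − 0.75)/(1.3 − 0.75) = 0.2900/0.5500 = 0.5273
Terminal stock prices: S_uuu = 76.89, S_uud = 44.36, S_udd = 25.59, S_ddd = 14.77
Terminal payoffs (S − K): max(41.89, 0) = 41.89, max(9.363, 0) = 9.363, max(-9.406, 0) = 0, max(-20.23, 0) = 0
Node uu (S = 59.15): V_uu = 1/1.04·[0.5273·41.8950 + 0.4727·9.3625] = 25.4962
Node ud (S = 34.12): V_ud = 1/1.04·[0.5273·9.3625 + 0.4727·0.0000] = 4.7467
Node dd (S = 19.69): V_dd = 1/1.04·[0.5273·0.0000 + 0.4727·0.0000] = 0.0000
Node u (S = 45.5): V_u = 1/1.04·[0.5273·25.4962 + 0.4727·4.7467] = 15.0840
Node d (S = 26.25): V_d = 1/1.04·[0.5273·4.7467 + 0.4727·0.0000] = 2.4066
Node 0 (S = 35): V_0 = 1/1.04·[0.5273·15.0840 + 0.4727·2.4066] = 8.7414

$8.74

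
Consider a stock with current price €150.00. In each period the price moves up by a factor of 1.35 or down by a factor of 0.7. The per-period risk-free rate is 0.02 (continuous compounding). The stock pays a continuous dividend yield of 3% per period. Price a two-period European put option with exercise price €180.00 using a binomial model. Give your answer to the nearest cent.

Per-period risk-free factor R = e^0.02 = 1.0202; dividend-adjusted growth = e^(0.02−0.03) = 0.9900.
Risk-neutral probability p = (0.9900 − 0.7)/(1.35 − 0.7) = 0.2900/0.6500 = 0.4462
Terminal stock prices: S_uu = 273.4, S_ud = 141.8, S_dd = 73.5
Terminal payoffs (K − S): max(-93.38, 0) = 0, max(38.25, 0) = 38.25, max(106.5, 0) = 106.5
Node u (S = 202.5): V_u = e^(−0.02)·[0.4462·0.0000 + 0.5538·38.2500] = 20.7623
Node d (S = 105): V_d = e^(−0.02)·[0.4462·38.2500 + 0.5538·106.5000] = 74.5390
Node 0 (S = 150): V_0 = e^(−0.02)·[0.4462·20.7623 + 0.5538·74.5390] = 49.5414

€49.54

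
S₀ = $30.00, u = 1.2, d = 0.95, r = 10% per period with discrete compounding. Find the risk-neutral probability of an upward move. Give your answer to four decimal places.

Risk-neutral probability p = (1 + 0.1 − 0.95)/(1.2 − 0.95) = 0.1500/0.2500 = 0.6000

p = 0.6000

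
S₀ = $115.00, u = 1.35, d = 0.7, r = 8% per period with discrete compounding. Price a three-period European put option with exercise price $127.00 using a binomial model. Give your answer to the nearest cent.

$17.22

Risk-neutral probability p = (1 + 0.08 − 0.7)/(1.35 − 0.7) = 0.3800/0.6500 = 0.5846
Terminal stock prices: S_uuu = 282.9, S_uud = 146.7, S_udd = 76.07, S_ddd = 39.44
Terminal payoffs (K − S): max(-155.9, 0) = 0, max(-19.71, 0) = 0, max(50.93, 0) = 50.93, max(87.56, 0) = 87.56
Node uu (S = 209.6): V_uu = 1/1.08·[0.5846·0.0000 + 0.4154·0.0000] = 0.0000
Node ud (S = 108.7): V_ud = 1/1.08·[0.5846·0.0000 + 0.4154·50.9275] = 19.5875
Node dd (S = 56.35): V_dd = 1/1.08·[0.5846·50.9275 + 0.4154·87.5550] = 61.2426
Node u (S = 155.2): V_u = 1/1.08·[0.5846·0.0000 + 0.4154·19.5875] = 7.5337
Node d (S = 80.5): V_d = 1/1.08·[0.5846·19.5875 + 0.4154·61.2426] = 34.1578
Node 0 (S = 115): V_0 = 1/1.08·[0.5846·7.5337 + 0.4154·34.1578] = 17.2156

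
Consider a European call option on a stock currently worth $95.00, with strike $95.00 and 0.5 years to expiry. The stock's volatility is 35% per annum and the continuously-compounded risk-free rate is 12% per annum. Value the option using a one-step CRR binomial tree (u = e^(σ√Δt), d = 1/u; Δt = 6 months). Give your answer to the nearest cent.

CRR parameters: u = e^(σ√Δt) = e^(0.35·√0.5) = 1.2808, d = 1/u = 0.7808
Per-period rate: rΔt = 0.12·0.5 = 0.06, so R = e^0.06 = 1.0618
Risk-neutral probability p = (e^0.06 − 0.7808)/(1.2808 − 0.7808) = 0.2811/0.5000 = 0.5621
Terminal stock prices: S_u = 121.7, S_d = 74.17
Terminal payoffs (S − K): max(26.68, 0) = 26.68, max(-20.83, 0) = 0
Node 0 (S = 95): V_0 = e^(−0.06)·[0.5621·26.6763 + 0.4379·0.0000] = 14.1216

$14.12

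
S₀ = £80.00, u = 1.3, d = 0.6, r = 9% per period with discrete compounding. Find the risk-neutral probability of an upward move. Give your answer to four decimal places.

p = 0.7000

Risk-neutral probability p = (1 + 0.09 − 0.6)/(1.3 − 0.6) = 0.4900/0.7000 = 0.7000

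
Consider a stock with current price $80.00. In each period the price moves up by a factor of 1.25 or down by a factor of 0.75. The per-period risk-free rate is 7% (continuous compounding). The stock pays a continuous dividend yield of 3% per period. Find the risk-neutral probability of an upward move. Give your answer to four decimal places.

p = 0.5816

Per-period risk-free factor R = e^0.07 = 1.0725; dividend-adjusted growth = e^(0.07−0.03) = 1.0408.
Risk-neutral probability p = (1.0408 − 0.75)/(1.25 − 0.75) = 0.2908/0.5000 = 0.5816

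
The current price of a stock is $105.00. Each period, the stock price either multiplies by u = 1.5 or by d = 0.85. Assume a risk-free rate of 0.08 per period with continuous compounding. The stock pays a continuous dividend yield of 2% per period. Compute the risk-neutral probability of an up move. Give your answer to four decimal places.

Per-period risk-free factor R = e^0.08 = 1.0833; dividend-adjusted growth = e^(0.08−0.02) = 1.0618.
Risk-neutral probability p = (1.0618 − 0.85)/(1.5 − 0.85) = 0.2118/0.6500 = 0.3259

p = 0.3259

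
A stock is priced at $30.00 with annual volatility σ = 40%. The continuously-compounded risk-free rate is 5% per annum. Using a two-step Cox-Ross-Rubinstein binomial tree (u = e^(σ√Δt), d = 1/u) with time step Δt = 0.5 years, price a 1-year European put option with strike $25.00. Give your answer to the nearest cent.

$2.10

CRR parameters: u = e^(σ√Δt) = e^(0.4·√0.5) = 1.3269, d = 1/u = 0.7536
Per-period rate: rΔt = 0.05·0.5 = 0.025, so R = e^0.025 = 1.0253
Risk-neutral probability p = (e^0.025 − 0.7536)/(1.3269 − 0.7536) = 0.2717/0.5733 = 0.4739
Terminal stock prices: S_uu = 52.82, S_ud = 30, S_dd = 17.04
Terminal payoffs (K − S): max(-27.82, 0) = 0, max(-5, 0) = 0, max(7.961, 0) = 7.961
Node u (S = 39.81): V_u = e^(−0.025)·[0.4739·0.0000 + 0.5261·0.0000] = 0.0000
Node d (S = 22.61): V_d = e^(−0.025)·[0.4739·0.0000 + 0.5261·7.9609] = 4.0847
Node 0 (S = 30): V_0 = e^(−0.025)·[0.4739·0.0000 + 0.5261·4.0847] = 2.0958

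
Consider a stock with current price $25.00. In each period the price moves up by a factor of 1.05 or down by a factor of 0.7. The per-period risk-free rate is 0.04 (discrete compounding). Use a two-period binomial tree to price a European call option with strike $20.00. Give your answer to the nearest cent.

Risk-neutral probability p = (1 + 0.04 − 0.7)/(1.05 − 0.7) = 0.3400/0.3500 = 0.9714
Terminal stock prices: S_uu = 27.56, S_ud = 18.38, S_dd = 12.25
Terminal payoffs (S − K): max(7.562, 0) = 7.562, max(-1.625, 0) = 0, max(-7.75, 0) = 0
Node u (S = 26.25): V_u = 1/1.04·[0.9714·7.5625 + 0.0286·0.0000] = 7.0639
Node d (S = 17.5): V_d = 1/1.04·[0.9714·0.0000 + 0.0286·0.0000] = 0.0000
Node 0 (S = 25): V_0 = 1/1.04·[0.9714·7.0639 + 0.0286·0.0000] = 6.5981

$6.60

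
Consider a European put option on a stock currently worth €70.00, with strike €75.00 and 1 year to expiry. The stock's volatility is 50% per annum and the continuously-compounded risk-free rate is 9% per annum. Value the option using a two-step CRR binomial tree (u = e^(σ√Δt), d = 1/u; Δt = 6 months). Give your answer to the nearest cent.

CRR parameters: u = e^(σ√Δt) = e^(0.5·√0.5) = 1.4241, d = 1/u = 0.7022
Per-period rate: rΔt = 0.09·0.5 = 0.045, so R = e^0.045 = 1.0460
Risk-neutral probability p = (e^0.045 − 0.7022)/(1.4241 − 0.7022) = 0.3438/0.7219 = 0.4763
Terminal stock prices: S_uu = 142, S_ud = 70, S_dd = 34.51
Terminal payoffs (K − S): max(-66.97, 0) = 0, max(5, 0) = 5, max(40.49, 0) = 40.49
Node u (S = 99.69): V_u = e^(−0.045)·[0.4763·0.0000 + 0.5237·5.0000] = 2.5034
Node d (S = 49.15): V_d = e^(−0.045)·[0.4763·5.0000 + 0.5237·40.4852] = 22.5466
Node 0 (S = 70): V_0 = e^(−0.045)·[0.4763·2.5034 + 0.5237·22.5466] = 12.4284

€12.43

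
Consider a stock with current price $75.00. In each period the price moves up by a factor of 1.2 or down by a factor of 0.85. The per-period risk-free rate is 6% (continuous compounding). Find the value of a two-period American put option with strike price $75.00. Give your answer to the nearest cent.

$4.18

Risk-neutral probability p = (e^0.06 − 0.85)/(1.2 − 0.85) = 0.2118/0.3500 = 0.6052
Terminal stock prices: S_uu = 108, S_ud = 76.5, S_dd = 54.19
Terminal payoffs (K − S): max(-33, 0) = 0, max(-1.5, 0) = 0, max(20.81, 0) = 20.81
Node u (S = 90): continuation = e^(−0.06)·[0.6052·0.0000 + 0.3948·0.0000] = 0.0000; exercise value = 0.0000 ≤ continuation, so V_u = 0.0000
Node d (S = 63.75): continuation = e^(−0.06)·[0.6052·0.0000 + 0.3948·20.8125] = 7.7373; exercise value = 11.2500 > continuation, so V_d = 11.2500 (exercise)
Node 0 (S = 75): continuation = e^(−0.06)·[0.6052·0.0000 + 0.3948·11.2500] = 4.1823; exercise value = 0.0000 ≤ continuation, so V_0 = 4.1823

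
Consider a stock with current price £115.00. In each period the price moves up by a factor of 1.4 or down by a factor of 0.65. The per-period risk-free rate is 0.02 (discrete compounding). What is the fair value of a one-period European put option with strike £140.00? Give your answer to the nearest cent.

Risk-neutral probability p = (1 + 0.02 − 0.65)/(1.4 − 0.65) = 0.3700/0.7500 = 0.4933
Terminal stock prices: S_u = 161, S_d = 74.75
Terminal payoffs (K − S): max(-21, 0) = 0, max(65.25, 0) = 65.25
Node 0 (S = 115): V_0 = 1/1.02·[0.4933·0.0000 + 0.5067·65.2500] = 32.4118

£32.41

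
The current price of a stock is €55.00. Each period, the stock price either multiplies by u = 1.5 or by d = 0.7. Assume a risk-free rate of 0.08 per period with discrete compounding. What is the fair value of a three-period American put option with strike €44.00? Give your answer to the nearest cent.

Risk-neutral probability p = (1 + 0.08 − 0.7)/(1.5 − 0.7) = 0.3800/0.8000 = 0.4750
Terminal stock prices: S_uuu = 185.6, S_uud = 86.62, S_udd = 40.42, S_ddd = 18.86
Terminal payoffs (K − S): max(-141.6, 0) = 0, max(-42.62, 0) = 0, max(3.575, 0) = 3.575, max(25.14, 0) = 25.14
Node uu (S = 123.8): continuation = 1/1.08·[0.4750·0.0000 + 0.5250·0.0000] = 0.0000; exercise value = 0.0000 ≤ continuation, so V_uu = 0.0000
Node ud (S = 57.75): continuation = 1/1.08·[0.4750·0.0000 + 0.5250·3.5750] = 1.7378; exercise value = 0.0000 ≤ continuation, so V_ud = 1.7378
Node dd (S = 26.95): continuation = 1/1.08·[0.4750·3.5750 + 0.5250·25.1350] = 13.7907; exercise value = 17.0500 > continuation, so V_dd = 17.0500 (exercise)
Node u (S = 82.5): continuation = 1/1.08·[0.4750·0.0000 + 0.5250·1.7378] = 0.8448; exercise value = 0.0000 ≤ continuation, so V_u = 0.8448
Node d (S = 38.5): continuation = 1/1.08·[0.4750·1.7378 + 0.5250·17.0500] = 9.0525; exercise value = 5.5000 ≤ continuation, so V_d = 9.0525
Node 0 (S = 55): continuation = 1/1.08·[0.4750·0.8448 + 0.5250·9.0525] = 4.7721; exercise value = 0.0000 ≤ continuation, so V_0 = 4.7721

€4.77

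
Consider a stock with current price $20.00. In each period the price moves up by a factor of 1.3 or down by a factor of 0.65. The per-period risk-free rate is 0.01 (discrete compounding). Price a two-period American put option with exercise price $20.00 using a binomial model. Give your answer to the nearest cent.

$3.84

Risk-neutral probability p = (1 + 0.01 − 0.65)/(1.3 − 0.65) = 0.3600/0.6500 = 0.5538
Terminal stock prices: S_uu = 33.8, S_ud = 16.9, S_dd = 8.45
Terminal payoffs (K − S): max(-13.8, 0) = 0, max(3.1, 0) = 3.1, max(11.55, 0) = 11.55
Node u (S = 26): continuation = 1/1.01·[0.5538·0.0000 + 0.4462·3.1000] = 1.3694; exercise value = 0.0000 ≤ continuation, so V_u = 1.3694
Node d (S = 13): continuation = 1/1.01·[0.5538·3.1000 + 0.4462·11.5500] = 6.8020; exercise value = 7.0000 > continuation, so V_d = 7.0000 (exercise)
Node 0 (S = 20): continuation = 1/1.01·[0.5538·1.3694 + 0.4462·7.0000] = 3.8431; exercise value = 0.0000 ≤ continuation, so V_0 = 3.8431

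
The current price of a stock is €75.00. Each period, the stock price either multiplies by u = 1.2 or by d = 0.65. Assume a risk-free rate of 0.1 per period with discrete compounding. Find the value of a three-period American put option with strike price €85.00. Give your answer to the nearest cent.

Risk-neutral probability p = (1 + 0.1 − 0.65)/(1.2 − 0.65) = 0.4500/0.5500 = 0.8182
Terminal stock prices: S_uuu = 129.6, S_uud = 70.2, S_udd = 38.03, S_ddd = 20.6
Terminal payoffs (K − S): max(-44.6, 0) = 0, max(14.8, 0) = 14.8, max(46.97, 0) = 46.97, max(64.4, 0) = 64.4
Node uu (S = 108): continuation = 1/1.1·[0.8182·0.0000 + 0.1818·14.8000] = 2.4463; exercise value = 0.0000 ≤ continuation, so V_uu = 2.4463
Node ud (S = 58.5): continuation = 1/1.1·[0.8182·14.8000 + 0.1818·46.9750] = 18.7727; exercise value = 26.5000 > continuation, so V_ud = 26.5000 (exercise)
Node dd (S = 31.69): continuation = 1/1.1·[0.8182·46.9750 + 0.1818·64.4031] = 45.5852; exercise value = 53.3125 > continuation, so V_dd = 53.3125 (exercise)
Node u (S = 90): continuation = 1/1.1·[0.8182·2.4463 + 0.1818·26.5000] = 6.1997; exercise value = 0.0000 ≤ continuation, so V_u = 6.1997
Node d (S = 48.75): continuation = 1/1.1·[0.8182·26.5000 + 0.1818·53.3125] = 28.5227; exercise value = 36.2500 > continuation, so V_d = 36.2500 (exercise)
Node 0 (S = 75): continuation = 1/1.1·[0.8182·6.1997 + 0.1818·36.2500] = 10.6031; exercise value = 10.0000 ≤ continuation, so V_0 = 10.6031

€10.60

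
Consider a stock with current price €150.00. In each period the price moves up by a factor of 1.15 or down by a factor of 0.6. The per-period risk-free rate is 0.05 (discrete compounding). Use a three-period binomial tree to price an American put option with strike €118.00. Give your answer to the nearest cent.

€6.80

Risk-neutral probability p = (1 + 0.05 − 0.6)/(1.15 − 0.6) = 0.4500/0.5500 = 0.8182
Terminal stock prices: S_uuu = 228.1, S_uud = 119, S_udd = 62.1, S_ddd = 32.4
Terminal payoffs (K − S): max(-110.1, 0) = 0, max(-1.025, 0) = 0, max(55.9, 0) = 55.9, max(85.6, 0) = 85.6
Node uu (S = 198.4): continuation = 1/1.05·[0.8182·0.0000 + 0.1818·0.0000] = 0.0000; exercise value = 0.0000 ≤ continuation, so V_uu = 0.0000
Node ud (S = 103.5): continuation = 1/1.05·[0.8182·0.0000 + 0.1818·55.9000] = 9.6797; exercise value = 14.5000 > continuation, so V_ud = 14.5000 (exercise)
Node dd (S = 54): continuation = 1/1.05·[0.8182·55.9000 + 0.1818·85.6000] = 58.3810; exercise value = 64.0000 > continuation, so V_dd = 64.0000 (exercise)
Node u (S = 172.5): continuation = 1/1.05·[0.8182·0.0000 + 0.1818·14.5000] = 2.5108; exercise value = 0.0000 ≤ continuation, so V_u = 2.5108
Node d (S = 90): continuation = 1/1.05·[0.8182·14.5000 + 0.1818·64.0000] = 22.3810; exercise value = 28.0000 > continuation, so V_d = 28.0000 (exercise)
Node 0 (S = 150): continuation = 1/1.05·[0.8182·2.5108 + 0.1818·28.0000] = 6.8050; exercise value = 0.0000 ≤ continuation, so V_0 = 6.8050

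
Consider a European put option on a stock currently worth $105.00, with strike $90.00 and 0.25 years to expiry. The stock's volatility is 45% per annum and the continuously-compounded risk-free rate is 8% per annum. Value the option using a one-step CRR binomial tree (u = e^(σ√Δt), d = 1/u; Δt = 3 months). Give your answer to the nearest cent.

CRR parameters: u = e^(σ√Δt) = e^(0.45·√0.25) = 1.2523, d = 1/u = 0.7985
Per-period rate: rΔt = 0.08·0.25 = 0.02, so R = e^0.02 = 1.0202
Risk-neutral probability p = (e^0.02 − 0.7985)/(1.2523 − 0.7985) = 0.2217/0.4538 = 0.4885
Terminal stock prices: S_u = 131.5, S_d = 83.84
Terminal payoffs (K − S): max(-41.49, 0) = 0, max(6.156, 0) = 6.156
Node 0 (S = 105): V_0 = e^(−0.02)·[0.4885·0.0000 + 0.5115·6.1558] = 3.0863

$3.09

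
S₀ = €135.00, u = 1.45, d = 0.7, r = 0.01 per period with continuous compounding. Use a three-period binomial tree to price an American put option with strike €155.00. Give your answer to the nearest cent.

Risk-neutral probability p = (e^0.01 − 0.7)/(1.45 − 0.7) = 0.3101/0.7500 = 0.4134
Terminal stock prices: S_uuu = 411.6, S_uud = 198.7, S_udd = 95.92, S_ddd = 46.3
Terminal payoffs (K − S): max(-256.6, 0) = 0, max(-43.69, 0) = 0, max(59.08, 0) = 59.08, max(108.7, 0) = 108.7
Node uu (S = 283.8): continuation = e^(−0.01)·[0.4134·0.0000 + 0.5866·0.0000] = 0.0000; exercise value = 0.0000 ≤ continuation, so V_uu = 0.0000
Node ud (S = 137): continuation = e^(−0.01)·[0.4134·0.0000 + 0.5866·59.0825] = 34.3129; exercise value = 17.9750 ≤ continuation, so V_ud = 34.3129
Node dd (S = 66.15): continuation = e^(−0.01)·[0.4134·59.0825 + 0.5866·108.6950] = 87.3077; exercise value = 88.8500 > continuation, so V_dd = 88.8500 (exercise)
Node u (S = 195.8): continuation = e^(−0.01)·[0.4134·0.0000 + 0.5866·34.3129] = 19.9277; exercise value = 0.0000 ≤ continuation, so V_u = 19.9277
Node d (S = 94.5): continuation = e^(−0.01)·[0.4134·34.3129 + 0.5866·88.8500] = 65.6446; exercise value = 60.5000 ≤ continuation, so V_d = 65.6446
Node 0 (S = 135): continuation = e^(−0.01)·[0.4134·19.9277 + 0.5866·65.6446] = 46.2801; exercise value = 20.0000 ≤ continuation, so V_0 = 46.2801

€46.28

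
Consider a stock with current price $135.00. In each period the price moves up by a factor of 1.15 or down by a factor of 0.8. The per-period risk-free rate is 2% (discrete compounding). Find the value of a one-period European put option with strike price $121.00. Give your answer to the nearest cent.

$4.73

Risk-neutral probability p = (1 + 0.02 − 0.8)/(1.15 − 0.8) = 0.2200/0.3500 = 0.6286
Terminal stock prices: S_u = 155.2, S_d = 108
Terminal payoffs (K − S): max(-34.25, 0) = 0, max(13, 0) = 13
Node 0 (S = 135): V_0 = 1/1.02·[0.6286·0.0000 + 0.3714·13.0000] = 4.7339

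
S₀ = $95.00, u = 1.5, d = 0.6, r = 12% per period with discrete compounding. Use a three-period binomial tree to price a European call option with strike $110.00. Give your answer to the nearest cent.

$34.41

Risk-neutral probability p = (1 + 0.12 − 0.6)/(1.5 − 0.6) = 0.5200/0.9000 = 0.5778
Terminal stock prices: S_uuu = 320.6, S_uud = 128.2, S_udd = 51.3, S_ddd = 20.52
Terminal payoffs (S − K): max(210.6, 0) = 210.6, max(18.25, 0) = 18.25, max(-58.7, 0) = 0, max(-89.48, 0) = 0
Node uu (S = 213.8): V_uu = 1/1.12·[0.5778·210.6250 + 0.4222·18.2500] = 115.5357
Node ud (S = 85.5): V_ud = 1/1.12·[0.5778·18.2500 + 0.4222·0.0000] = 9.4147
Node dd (S = 34.2): V_dd = 1/1.12·[0.5778·0.0000 + 0.4222·0.0000] = 0.0000
Node u (S = 142.5): V_u = 1/1.12·[0.5778·115.5357 + 0.4222·9.4147] = 63.1509
Node d (S = 57): V_d = 1/1.12·[0.5778·9.4147 + 0.4222·0.0000] = 4.8568
Node 0 (S = 95): V_0 = 1/1.12·[0.5778·63.1509 + 0.4222·4.8568] = 34.4088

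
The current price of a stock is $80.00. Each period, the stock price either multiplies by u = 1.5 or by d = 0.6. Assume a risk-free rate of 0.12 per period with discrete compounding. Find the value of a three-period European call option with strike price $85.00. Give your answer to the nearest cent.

Risk-neutral probability p = (1 + 0.12 − 0.6)/(1.5 − 0.6) = 0.5200/0.9000 = 0.5778
Terminal stock prices: S_uuu = 270, S_uud = 108, S_udd = 43.2, S_ddd = 17.28
Terminal payoffs (S − K): max(185, 0) = 185, max(23, 0) = 23, max(-41.8, 0) = 0, max(-67.72, 0) = 0
Node uu (S = 180): V_uu = 1/1.12·[0.5778·185.0000 + 0.4222·23.0000] = 104.1071
Node ud (S = 72): V_ud = 1/1.12·[0.5778·23.0000 + 0.4222·0.0000] = 11.8651
Node dd (S = 28.8): V_dd = 1/1.12·[0.5778·0.0000 + 0.4222·0.0000] = 0.0000
Node u (S = 120): V_u = 1/1.12·[0.5778·104.1071 + 0.4222·11.8651] = 58.1790
Node d (S = 48): V_d = 1/1.12·[0.5778·11.8651 + 0.4222·0.0000] = 6.1209
Node 0 (S = 80): V_0 = 1/1.12·[0.5778·58.1790 + 0.4222·6.1209] = 32.3205

$32.32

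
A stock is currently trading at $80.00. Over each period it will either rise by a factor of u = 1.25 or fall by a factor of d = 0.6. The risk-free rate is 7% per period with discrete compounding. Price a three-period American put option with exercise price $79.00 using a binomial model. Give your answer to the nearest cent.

Risk-neutral probability p = (1 + 0.07 − 0.6)/(1.25 − 0.6) = 0.4700/0.6500 = 0.7231
Terminal stock prices: S_uuu = 156.2, S_uud = 75, S_udd = 36, S_ddd = 17.28
Terminal payoffs (K − S): max(-77.25, 0) = 0, max(4, 0) = 4, max(43, 0) = 43, max(61.72, 0) = 61.72
Node uu (S = 125): continuation = 1/1.07·[0.7231·0.0000 + 0.2769·4.0000] = 1.0352; exercise value = 0.0000 ≤ continuation, so V_uu = 1.0352
Node ud (S = 60): continuation = 1/1.07·[0.7231·4.0000 + 0.2769·43.0000] = 13.8318; exercise value = 19.0000 > continuation, so V_ud = 19.0000 (exercise)
Node dd (S = 28.8): continuation = 1/1.07·[0.7231·43.0000 + 0.2769·61.7200] = 45.0318; exercise value = 50.2000 > continuation, so V_dd = 50.2000 (exercise)
Node u (S = 100): continuation = 1/1.07·[0.7231·1.0352 + 0.2769·19.0000] = 5.6169; exercise value = 0.0000 ≤ continuation, so V_u = 5.6169
Node d (S = 48): continuation = 1/1.07·[0.7231·19.0000 + 0.2769·50.2000] = 25.8318; exercise value = 31.0000 > continuation, so V_d = 31.0000 (exercise)
Node 0 (S = 80): continuation = 1/1.07·[0.7231·5.6169 + 0.2769·31.0000] = 11.8188; exercise value = 0.0000 ≤ continuation, so V_0 = 11.8188

$11.82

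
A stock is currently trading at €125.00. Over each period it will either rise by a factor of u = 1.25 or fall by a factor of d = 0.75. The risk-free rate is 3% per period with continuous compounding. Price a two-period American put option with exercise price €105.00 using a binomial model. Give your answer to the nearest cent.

€6.30

Risk-neutral probability p = (e^0.03 − 0.75)/(1.25 − 0.75) = 0.2805/0.5000 = 0.5609
Terminal stock prices: S_uu = 195.3, S_ud = 117.2, S_dd = 70.31
Terminal payoffs (K − S): max(-90.31, 0) = 0, max(-12.19, 0) = 0, max(34.69, 0) = 34.69
Node u (S = 156.2): continuation = e^(−0.03)·[0.5609·0.0000 + 0.4391·0.0000] = 0.0000; exercise value = 0.0000 ≤ continuation, so V_u = 0.0000
Node d (S = 93.75): continuation = e^(−0.03)·[0.5609·0.0000 + 0.4391·34.6875] = 14.7808; exercise value = 11.2500 ≤ continuation, so V_d = 14.7808
Node 0 (S = 125): continuation = e^(−0.03)·[0.5609·0.0000 + 0.4391·14.7808] = 6.2983; exercise value = 0.0000 ≤ continuation, so V_0 = 6.2983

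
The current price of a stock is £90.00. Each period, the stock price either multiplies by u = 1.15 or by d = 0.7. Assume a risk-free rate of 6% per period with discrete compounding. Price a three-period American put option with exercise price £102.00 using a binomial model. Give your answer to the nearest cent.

£13.57

Risk-neutral probability p = (1 + 0.06 − 0.7)/(1.15 − 0.7) = 0.3600/0.4500 = 0.8000
Terminal stock prices: S_uuu = 136.9, S_uud = 83.32, S_udd = 50.71, S_ddd = 30.87
Terminal payoffs (K − S): max(-34.88, 0) = 0, max(18.68, 0) = 18.68, max(51.29, 0) = 51.29, max(71.13, 0) = 71.13
Node uu (S = 119): continuation = 1/1.06·[0.8000·0.0000 + 0.2000·18.6825] = 3.5250; exercise value = 0.0000 ≤ continuation, so V_uu = 3.5250
Node ud (S = 72.45): continuation = 1/1.06·[0.8000·18.6825 + 0.2000·51.2850] = 23.7764; exercise value = 29.5500 > continuation, so V_ud = 29.5500 (exercise)
Node dd (S = 44.1): continuation = 1/1.06·[0.8000·51.2850 + 0.2000·71.1300] = 52.1264; exercise value = 57.9000 > continuation, so V_dd = 57.9000 (exercise)
Node u (S = 103.5): continuation = 1/1.06·[0.8000·3.5250 + 0.2000·29.5500] = 8.2358; exercise value = 0.0000 ≤ continuation, so V_u = 8.2358
Node d (S = 63): continuation = 1/1.06·[0.8000·29.5500 + 0.2000·57.9000] = 33.2264; exercise value = 39.0000 > continuation, so V_d = 39.0000 (exercise)
Node 0 (S = 90): continuation = 1/1.06·[0.8000·8.2358 + 0.2000·39.0000] = 13.5742; exercise value = 12.0000 ≤ continuation, so V_0 = 13.5742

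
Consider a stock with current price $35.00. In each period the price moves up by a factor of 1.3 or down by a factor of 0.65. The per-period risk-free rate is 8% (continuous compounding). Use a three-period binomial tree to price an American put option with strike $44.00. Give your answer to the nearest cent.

$9.92

Risk-neutral probability p = (e^0.08 − 0.65)/(1.3 − 0.65) = 0.4333/0.6500 = 0.6666
Terminal stock prices: S_uuu = 76.89, S_uud = 38.45, S_udd = 19.22, S_ddd = 9.612
Terminal payoffs (K − S): max(-32.89, 0) = 0, max(5.552, 0) = 5.552, max(24.78, 0) = 24.78, max(34.39, 0) = 34.39
Node uu (S = 59.15): continuation = e^(−0.08)·[0.6666·0.0000 + 0.3334·5.5525] = 1.7089; exercise value = 0.0000 ≤ continuation, so V_uu = 1.7089
Node ud (S = 29.57): continuation = e^(−0.08)·[0.6666·5.5525 + 0.3334·24.7762] = 11.0421; exercise value = 14.4250 > continuation, so V_ud = 14.4250 (exercise)
Node dd (S = 14.79): continuation = e^(−0.08)·[0.6666·24.7762 + 0.3334·34.3881] = 25.8296; exercise value = 29.2125 > continuation, so V_dd = 29.2125 (exercise)
Node u (S = 45.5): continuation = e^(−0.08)·[0.6666·1.7089 + 0.3334·14.4250] = 5.4912; exercise value = 0.0000 ≤ continuation, so V_u = 5.4912
Node d (S = 22.75): continuation = e^(−0.08)·[0.6666·14.4250 + 0.3334·29.2125] = 17.8671; exercise value = 21.2500 > continuation, so V_d = 21.2500 (exercise)
Node 0 (S = 35): continuation = e^(−0.08)·[0.6666·5.4912 + 0.3334·21.2500] = 9.9191; exercise value = 9.0000 ≤ continuation, so V_0 = 9.9191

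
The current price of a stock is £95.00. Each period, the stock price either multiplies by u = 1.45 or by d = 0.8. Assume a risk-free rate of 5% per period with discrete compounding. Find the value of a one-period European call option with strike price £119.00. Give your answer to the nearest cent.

£6.87

Risk-neutral probability p = (1 + 0.05 − 0.8)/(1.45 − 0.8) = 0.2500/0.6500 = 0.3846
Terminal stock prices: S_u = 137.8, S_d = 76
Terminal payoffs (S − K): max(18.75, 0) = 18.75, max(-43, 0) = 0
Node 0 (S = 95): V_0 = 1/1.05·[0.3846·18.7500 + 0.6154·0.0000] = 6.8681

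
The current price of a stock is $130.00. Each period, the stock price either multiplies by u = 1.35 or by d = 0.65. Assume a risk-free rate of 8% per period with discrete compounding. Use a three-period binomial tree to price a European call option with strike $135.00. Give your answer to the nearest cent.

Risk-neutral probability p = (1 + 0.08 − 0.65)/(1.35 − 0.65) = 0.4300/0.7000 = 0.6143
Terminal stock prices: S_uuu = 319.8, S_uud = 154, S_udd = 74.15, S_ddd = 35.7
Terminal payoffs (S − K): max(184.8, 0) = 184.8, max(19, 0) = 19, max(-60.85, 0) = 0, max(-99.3, 0) = 0
Node uu (S = 236.9): V_uu = 1/1.08·[0.6143·184.8488 + 0.3857·19.0013] = 111.9250
Node ud (S = 114.1): V_ud = 1/1.08·[0.6143·19.0013 + 0.3857·0.0000] = 10.8076
Node dd (S = 54.93): V_dd = 1/1.08·[0.6143·0.0000 + 0.3857·0.0000] = 0.0000
Node u (S = 175.5): V_u = 1/1.08·[0.6143·111.9250 + 0.3857·10.8076] = 67.5209
Node d (S = 84.5): V_d = 1/1.08·[0.6143·10.8076 + 0.3857·0.0000] = 6.1472
Node 0 (S = 130): V_0 = 1/1.08·[0.6143·67.5209 + 0.3857·6.1472] = 40.6002

$40.60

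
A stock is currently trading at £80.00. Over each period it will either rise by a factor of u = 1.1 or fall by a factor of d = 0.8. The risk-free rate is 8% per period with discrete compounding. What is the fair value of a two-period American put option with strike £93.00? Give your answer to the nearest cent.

Risk-neutral probability p = (1 + 0.08 − 0.8)/(1.1 − 0.8) = 0.2800/0.3000 = 0.9333
Terminal stock prices: S_uu = 96.8, S_ud = 70.4, S_dd = 51.2
Terminal payoffs (K − S): max(-3.8, 0) = 0, max(22.6, 0) = 22.6, max(41.8, 0) = 41.8
Node u (S = 88): continuation = 1/1.08·[0.9333·0.0000 + 0.0667·22.6000] = 1.3951; exercise value = 5.0000 > continuation, so V_u = 5.0000 (exercise)
Node d (S = 64): continuation = 1/1.08·[0.9333·22.6000 + 0.0667·41.8000] = 22.1111; exercise value = 29.0000 > continuation, so V_d = 29.0000 (exercise)
Node 0 (S = 80): continuation = 1/1.08·[0.9333·5.0000 + 0.0667·29.0000] = 6.1111; exercise value = 13.0000 > continuation, so V_0 = 13.0000 (exercise)

£13.00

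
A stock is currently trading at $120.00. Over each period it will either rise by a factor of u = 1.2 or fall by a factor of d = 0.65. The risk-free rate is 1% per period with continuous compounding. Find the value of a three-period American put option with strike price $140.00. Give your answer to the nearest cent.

Risk-neutral probability p = (e^0.01 − 0.65)/(1.2 − 0.65) = 0.3601/0.5500 = 0.6546
Terminal stock prices: S_uuu = 207.4, S_uud = 112.3, S_udd = 60.84, S_ddd = 32.95
Terminal payoffs (K − S): max(-67.36, 0) = 0, max(27.68, 0) = 27.68, max(79.16, 0) = 79.16, max(107, 0) = 107
Node uu (S = 172.8): continuation = e^(−0.01)·[0.6546·0.0000 + 0.3454·27.6800] = 9.4645; exercise value = 0.0000 ≤ continuation, so V_uu = 9.4645
Node ud (S = 93.6): continuation = e^(−0.01)·[0.6546·27.6800 + 0.3454·79.1600] = 45.0070; exercise value = 46.4000 > continuation, so V_ud = 46.4000 (exercise)
Node dd (S = 50.7): continuation = e^(−0.01)·[0.6546·79.1600 + 0.3454·107.0450] = 87.9070; exercise value = 89.3000 > continuation, so V_dd = 89.3000 (exercise)
Node u (S = 144): continuation = e^(−0.01)·[0.6546·9.4645 + 0.3454·46.4000] = 21.9996; exercise value = 0.0000 ≤ continuation, so V_u = 21.9996
Node d (S = 78): continuation = e^(−0.01)·[0.6546·46.4000 + 0.3454·89.3000] = 60.6070; exercise value = 62.0000 > continuation, so V_d = 62.0000 (exercise)
Node 0 (S = 120): continuation = e^(−0.01)·[0.6546·21.9996 + 0.3454·62.0000] = 35.4579; exercise value = 20.0000 ≤ continuation, so V_0 = 35.4579

$35.46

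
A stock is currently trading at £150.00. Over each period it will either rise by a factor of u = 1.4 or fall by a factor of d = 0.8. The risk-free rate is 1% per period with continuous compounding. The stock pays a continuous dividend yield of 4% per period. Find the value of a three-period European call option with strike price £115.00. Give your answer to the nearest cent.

£35.04

Per-period risk-free factor R = e^0.01 = 1.0101; dividend-adjusted growth = e^(0.01−0.04) = 0.9704.
Risk-neutral probability p = (0.9704 − 0.8)/(1.4 − 0.8) = 0.1704/0.6000 = 0.2841
Terminal stock prices: S_uuu = 411.6, S_uud = 235.2, S_udd = 134.4, S_ddd = 76.8
Terminal payoffs (S − K): max(296.6, 0) = 296.6, max(120.2, 0) = 120.2, max(19.4, 0) = 19.4, max(-38.2, 0) = 0
Node uu (S = 294): V_uu = e^(−0.01)·[0.2841·296.6000 + 0.7159·120.2000] = 168.6164
Node ud (S = 168): V_ud = e^(−0.01)·[0.2841·120.2000 + 0.7159·19.4000] = 47.5569
Node dd (S = 96): V_dd = e^(−0.01)·[0.2841·19.4000 + 0.7159·0.0000] = 5.4562
Node u (S = 210): V_u = e^(−0.01)·[0.2841·168.6164 + 0.7159·47.5569] = 81.1316
Node d (S = 120): V_d = e^(−0.01)·[0.2841·47.5569 + 0.7159·5.4562] = 17.2427
Node 0 (S = 150): V_0 = e^(−0.01)·[0.2841·81.1316 + 0.7159·17.2427] = 35.0399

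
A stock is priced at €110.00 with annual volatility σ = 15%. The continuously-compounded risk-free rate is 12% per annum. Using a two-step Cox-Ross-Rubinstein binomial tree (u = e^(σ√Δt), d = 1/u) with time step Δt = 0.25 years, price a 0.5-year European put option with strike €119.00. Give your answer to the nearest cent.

€5.95

CRR parameters: u = e^(σ√Δt) = e^(0.15·√0.25) = 1.0779, d = 1/u = 0.9277
Per-period rate: rΔt = 0.12·0.25 = 0.03, so R = e^0.03 = 1.0305
Risk-neutral probability p = (e^0.03 − 0.9277)/(1.0779 − 0.9277) = 0.1027/0.1501 = 0.6841
Terminal stock prices: S_uu = 127.8, S_ud = 110, S_dd = 94.68
Terminal payoffs (K − S): max(-8.802, 0) = 0, max(9, 0) = 9, max(24.32, 0) = 24.32
Node u (S = 118.6): V_u = e^(−0.03)·[0.6841·0.0000 + 0.3159·9.0000] = 2.7591
Node d (S = 102.1): V_d = e^(−0.03)·[0.6841·9.0000 + 0.3159·24.3221] = 13.4312
Node 0 (S = 110): V_0 = e^(−0.03)·[0.6841·2.7591 + 0.3159·13.4312] = 5.9492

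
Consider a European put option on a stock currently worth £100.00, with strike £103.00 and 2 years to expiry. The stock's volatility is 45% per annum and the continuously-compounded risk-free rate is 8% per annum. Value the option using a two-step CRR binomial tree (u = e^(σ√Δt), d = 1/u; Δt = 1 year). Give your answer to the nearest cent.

£15.70

CRR parameters: u = e^(σ√Δt) = e^(0.45·√1) = 1.5683, d = 1/u = 0.6376
Per-period rate: rΔt = 0.08·1 = 0.08, so R = e^0.08 = 1.0833
Risk-neutral probability p = (e^0.08 − 0.6376)/(1.5683 − 0.6376) = 0.4457/0.9307 = 0.4789
Terminal stock prices: S_uu = 246, S_ud = 100, S_dd = 40.66
Terminal payoffs (K − S): max(-143, 0) = 0, max(3, 0) = 3, max(62.34, 0) = 62.34
Node u (S = 156.8): V_u = e^(−0.08)·[0.4789·0.0000 + 0.5211·3.0000] = 1.4432
Node d (S = 63.76): V_d = e^(−0.08)·[0.4789·3.0000 + 0.5211·62.3430] = 31.3182
Node 0 (S = 100): V_0 = e^(−0.08)·[0.4789·1.4432 + 0.5211·31.3182] = 15.7045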